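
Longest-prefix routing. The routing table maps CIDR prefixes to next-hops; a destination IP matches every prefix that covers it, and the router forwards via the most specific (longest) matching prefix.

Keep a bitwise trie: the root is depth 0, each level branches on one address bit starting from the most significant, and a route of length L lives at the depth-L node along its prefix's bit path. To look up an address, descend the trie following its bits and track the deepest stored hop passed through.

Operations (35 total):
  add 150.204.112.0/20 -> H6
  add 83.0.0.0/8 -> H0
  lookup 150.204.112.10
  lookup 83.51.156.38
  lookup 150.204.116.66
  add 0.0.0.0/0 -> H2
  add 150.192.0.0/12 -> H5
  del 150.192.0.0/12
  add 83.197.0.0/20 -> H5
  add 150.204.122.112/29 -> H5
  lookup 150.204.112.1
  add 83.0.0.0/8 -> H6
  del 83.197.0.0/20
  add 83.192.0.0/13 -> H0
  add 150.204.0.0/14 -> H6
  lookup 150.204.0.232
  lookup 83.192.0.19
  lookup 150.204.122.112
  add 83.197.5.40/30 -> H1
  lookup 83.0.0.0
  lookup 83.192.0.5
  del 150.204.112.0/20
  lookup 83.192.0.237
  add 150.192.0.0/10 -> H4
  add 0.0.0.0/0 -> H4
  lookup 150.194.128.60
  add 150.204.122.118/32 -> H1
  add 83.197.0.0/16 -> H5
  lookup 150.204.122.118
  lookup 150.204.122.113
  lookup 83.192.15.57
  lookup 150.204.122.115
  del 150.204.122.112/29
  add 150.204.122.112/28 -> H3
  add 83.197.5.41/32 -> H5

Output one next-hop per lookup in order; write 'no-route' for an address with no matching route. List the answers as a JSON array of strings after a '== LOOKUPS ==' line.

Trace:
  add 150.204.112.0/20 -> H6 at depth 20
  add 83.0.0.0/8 -> H0 at depth 8
  lookup 150.204.112.10: bits 10010110110011000111 walk d0:-→d1:-→d2:-→d3:-→d4:-→d5:-→d6:-→d7:-→d8:-→d9:-→d10:-→d11:-→d12:-→d13:-→d14:-→d15:-→d16:-→d17:-→d18:-→d19:-→d20:H6 -> H6
  lookup 83.51.156.38: bits 01010011 walk d0:-→d1:-→d2:-→d3:-→d4:-→d5:-→d6:-→d7:-→d8:H0 -> H0
  lookup 150.204.116.66: bits 10010110110011000111 walk d0:-→d1:-→d2:-→d3:-→d4:-→d5:-→d6:-→d7:-→d8:-→d9:-→d10:-→d11:-→d12:-→d13:-→d14:-→d15:-→d16:-→d17:-→d18:-→d19:-→d20:H6 -> H6
  add 0.0.0.0/0 -> H2 at depth 0
  add 150.192.0.0/12 -> H5 at depth 12
  - 150.192.0.0/12 clear@12
  add 83.197.0.0/20 -> H5 at depth 20
  add 150.204.122.112/29 -> H5 at depth 29
  lookup 150.204.112.1: bits 10010110110011000111 walk d0:H2→d1:-→d2:-→d3:-→d4:-→d5:-→d6:-→d7:-→d8:-→d9:-→d10:-→d11:-→d12:-→d13:-→d14:-→d15:-→d16:-→d17:-→d18:-→d19:-→d20:H6 -> H6
  add 83.0.0.0/8 -> H6 at depth 8
  - 83.197.0.0/20 clear@20
  add 83.192.0.0/13 -> H0 at depth 13
  add 150.204.0.0/14 -> H6 at depth 14
  lookup 150.204.0.232: bits 10010110110011000 walk d0:H2→d1:-→d2:-→d3:-→d4:-→d5:-→d6:-→d7:-→d8:-→d9:-→d10:-→d11:-→d12:-→d13:-→d14:H6→d15:-→d16:-→d17:- -> H6
  lookup 83.192.0.19: bits 0101001111000 walk d0:H2→d1:-→d2:-→d3:-→d4:-→d5:-→d6:-→d7:-→d8:H6→d9:-→d10:-→d11:-→d12:-→d13:H0 -> H0
  lookup 150.204.122.112: bits 10010110110011000111101001110 walk d0:H2→d1:-→d2:-→d3:-→d4:-→d5:-→d6:-→d7:-→d8:-→d9:-→d10:-→d11:-→d12:-→d13:-→d14:H6→d15:-→d16:-→d17:-→d18:-→d19:-→d20:H6→d21:-→d22:-→d23:-→d24:-→d25:-→d26:-→d27:-→d28:-→d29:H5 -> H5
  add 83.197.5.40/30 -> H1 at depth 30
  lookup 83.0.0.0: bits 01010011 walk d0:H2→d1:-→d2:-→d3:-→d4:-→d5:-→d6:-→d7:-→d8:H6 -> H6
  lookup 83.192.0.5: bits 0101001111000 walk d0:H2→d1:-→d2:-→d3:-→d4:-→d5:-→d6:-→d7:-→d8:H6→d9:-→d10:-→d11:-→d12:-→d13:H0 -> H0
  - 150.204.112.0/20 clear@20
  lookup 83.192.0.237: bits 0101001111000 walk d0:H2→d1:-→d2:-→d3:-→d4:-→d5:-→d6:-→d7:-→d8:H6→d9:-→d10:-→d11:-→d12:-→d13:H0 -> H0
  add 150.192.0.0/10 -> H4 at depth 10
  add 0.0.0.0/0 -> H4 at depth 0
  lookup 150.194.128.60: bits 100101101100 walk d0:H4→d1:-→d2:-→d3:-→d4:-→d5:-→d6:-→d7:-→d8:-→d9:-→d10:H4→d11:-→d12:- -> H4
  add 150.204.122.118/32 -> H1 at depth 32
  add 83.197.0.0/16 -> H5 at depth 16
  lookup 150.204.122.118: bits 10010110110011000111101001110110 walk d0:H4→d1:-→d2:-→d3:-→d4:-→d5:-→d6:-→d7:-→d8:-→d9:-→d10:H4→d11:-→d12:-→d13:-→d14:H6→d15:-→d16:-→d17:-→d18:-→d19:-→d20:-→d21:-→d22:-→d23:-→d24:-→d25:-→d26:-→d27:-→d28:-→d29:H5→d30:-→d31:-→d32:H1 -> H1
  lookup 150.204.122.113: bits 10010110110011000111101001110 walk d0:H4→d1:-→d2:-→d3:-→d4:-→d5:-→d6:-→d7:-→d8:-→d9:-→d10:H4→d11:-→d12:-→d13:-→d14:H6→d15:-→d16:-→d17:-→d18:-→d19:-→d20:-→d21:-→d22:-→d23:-→d24:-→d25:-→d26:-→d27:-→d28:-→d29:H5 -> H5
  lookup 83.192.15.57: bits 0101001111000 walk d0:H4→d1:-→d2:-→d3:-→d4:-→d5:-→d6:-→d7:-→d8:H6→d9:-→d10:-→d11:-→d12:-→d13:H0 -> H0
  lookup 150.204.122.115: bits 10010110110011000111101001110 walk d0:H4→d1:-→d2:-→d3:-→d4:-→d5:-→d6:-→d7:-→d8:-→d9:-→d10:H4→d11:-→d12:-→d13:-→d14:H6→d15:-→d16:-→d17:-→d18:-→d19:-→d20:-→d21:-→d22:-→d23:-→d24:-→d25:-→d26:-→d27:-→d28:-→d29:H5 -> H5
  - 150.204.122.112/29 clear@29
  add 150.204.122.112/28 -> H3 at depth 28
  add 83.197.5.41/32 -> H5 at depth 32

== LOOKUPS ==
["H6","H0","H6","H6","H6","H0","H5","H6","H0","H0","H4","H1","H5","H0","H5"]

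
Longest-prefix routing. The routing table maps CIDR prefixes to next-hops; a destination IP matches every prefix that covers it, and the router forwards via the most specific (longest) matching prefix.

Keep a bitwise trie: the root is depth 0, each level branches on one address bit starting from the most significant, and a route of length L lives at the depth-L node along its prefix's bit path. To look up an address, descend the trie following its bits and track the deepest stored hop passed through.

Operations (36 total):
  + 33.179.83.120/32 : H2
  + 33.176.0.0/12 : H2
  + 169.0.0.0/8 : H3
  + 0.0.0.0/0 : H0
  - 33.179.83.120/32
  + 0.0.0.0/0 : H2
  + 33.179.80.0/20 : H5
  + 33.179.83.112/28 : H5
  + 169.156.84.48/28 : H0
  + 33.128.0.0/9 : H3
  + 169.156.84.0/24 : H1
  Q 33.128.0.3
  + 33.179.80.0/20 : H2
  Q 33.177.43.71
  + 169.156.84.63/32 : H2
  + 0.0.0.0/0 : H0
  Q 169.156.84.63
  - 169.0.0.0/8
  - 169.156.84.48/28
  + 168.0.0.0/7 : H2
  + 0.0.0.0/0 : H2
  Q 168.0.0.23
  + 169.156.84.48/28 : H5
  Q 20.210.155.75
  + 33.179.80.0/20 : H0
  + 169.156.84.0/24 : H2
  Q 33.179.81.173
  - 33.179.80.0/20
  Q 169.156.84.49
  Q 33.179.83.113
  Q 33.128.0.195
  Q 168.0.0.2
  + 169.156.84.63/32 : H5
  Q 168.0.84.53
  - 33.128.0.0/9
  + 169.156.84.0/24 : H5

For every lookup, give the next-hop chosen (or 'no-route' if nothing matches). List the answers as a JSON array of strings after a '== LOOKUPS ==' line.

Apply in order:
  + 33.179.83.120/32 (H2) depth=32
  + 33.176.0.0/12 (H2) depth=12
  + 169.0.0.0/8 (H3) depth=8
  + 0.0.0.0/0 (H0) depth=0
  del 33.179.83.120/32 (clear depth 32)
  + 0.0.0.0/0 (H2) depth=0
  + 33.179.80.0/20 (H5) depth=20
  + 33.179.83.112/28 (H5) depth=28
  + 169.156.84.48/28 (H0) depth=28
  + 33.128.0.0/9 (H3) depth=9
  + 169.156.84.0/24 (H1) depth=24
  Q 33.128.0.3: descend 0010000110 ; hops seen [H2,H3] ; pick H3
  + 33.179.80.0/20 (H2) depth=20
  Q 33.177.43.71: descend 00100001101100 ; hops seen [H2,H3,H2] ; pick H2
  + 169.156.84.63/32 (H2) depth=32
  + 0.0.0.0/0 (H0) depth=0
  Q 169.156.84.63: descend 10101001100111000101010000111111 ; hops seen [H0,H3,H1,H0,H2] ; pick H2
  del 169.0.0.0/8 (clear depth 8)
  del 169.156.84.48/28 (clear depth 28)
  + 168.0.0.0/7 (H2) depth=7
  + 0.0.0.0/0 (H2) depth=0
  Q 168.0.0.23: descend 1010100 ; hops seen [H2,H2] ; pick H2
  + 169.156.84.48/28 (H5) depth=28
  Q 20.210.155.75: descend 00 ; hops seen [H2] ; pick H2
  + 33.179.80.0/20 (H0) depth=20
  + 169.156.84.0/24 (H2) depth=24
  Q 33.179.81.173: descend 0010000110110011010100 ; hops seen [H2,H3,H2,H0] ; pick H0
  del 33.179.80.0/20 (clear depth 20)
  Q 169.156.84.49: descend 1010100110011100010101000011 ; hops seen [H2,H2,H2,H5] ; pick H5
  Q 33.179.83.113: descend 0010000110110011010100110111 ; hops seen [H2,H3,H2,H5] ; pick H5
  Q 33.128.0.195: descend 0010000110 ; hops seen [H2,H3] ; pick H3
  Q 168.0.0.2: descend 1010100 ; hops seen [H2,H2] ; pick H2
  + 169.156.84.63/32 (H5) depth=32
  Q 168.0.84.53: descend 1010100 ; hops seen [H2,H2] ; pick H2
  del 33.128.0.0/9 (clear depth 9)
  + 169.156.84.0/24 (H5) depth=24

== LOOKUPS ==
["H3","H2","H2","H2","H2","H0","H5","H5","H3","H2","H2"]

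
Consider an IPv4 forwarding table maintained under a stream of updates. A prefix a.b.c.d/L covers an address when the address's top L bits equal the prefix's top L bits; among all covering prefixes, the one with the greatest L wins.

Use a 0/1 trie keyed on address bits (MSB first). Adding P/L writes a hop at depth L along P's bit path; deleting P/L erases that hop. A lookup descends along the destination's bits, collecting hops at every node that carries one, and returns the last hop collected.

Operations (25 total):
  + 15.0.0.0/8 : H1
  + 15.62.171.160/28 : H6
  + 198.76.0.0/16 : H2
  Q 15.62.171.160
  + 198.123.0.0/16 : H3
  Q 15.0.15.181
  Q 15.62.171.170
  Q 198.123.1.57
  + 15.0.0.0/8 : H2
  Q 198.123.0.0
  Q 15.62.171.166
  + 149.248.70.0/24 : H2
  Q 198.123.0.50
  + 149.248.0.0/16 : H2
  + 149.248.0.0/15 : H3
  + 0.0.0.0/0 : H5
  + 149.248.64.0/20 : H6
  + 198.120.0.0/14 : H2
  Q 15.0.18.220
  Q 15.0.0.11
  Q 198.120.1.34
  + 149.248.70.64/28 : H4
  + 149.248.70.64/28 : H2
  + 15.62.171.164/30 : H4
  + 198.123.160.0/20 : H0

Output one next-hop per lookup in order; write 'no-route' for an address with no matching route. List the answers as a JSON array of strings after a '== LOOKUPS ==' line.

Trace:
  + 15.0.0.0/8 (H1) depth=8
  + 15.62.171.160/28 (H6) depth=28
  + 198.76.0.0/16 (H2) depth=16
  Q 15.62.171.160: descend 0000111100111110101010111010 ; hops seen [H1,H6] ; pick H6
  + 198.123.0.0/16 (H3) depth=16
  Q 15.0.15.181: descend 0000111100 ; hops seen [H1] ; pick H1
  Q 15.62.171.170: descend 0000111100111110101010111010 ; hops seen [H1,H6] ; pick H6
  Q 198.123.1.57: descend 1100011001111011 ; hops seen [H3] ; pick H3
  + 15.0.0.0/8 (H2) depth=8
  Q 198.123.0.0: descend 1100011001111011 ; hops seen [H3] ; pick H3
  Q 15.62.171.166: descend 0000111100111110101010111010 ; hops seen [H2,H6] ; pick H6
  + 149.248.70.0/24 (H2) depth=24
  Q 198.123.0.50: descend 1100011001111011 ; hops seen [H3] ; pick H3
  + 149.248.0.0/16 (H2) depth=16
  + 149.248.0.0/15 (H3) depth=15
  + 0.0.0.0/0 (H5) depth=0
  + 149.248.64.0/20 (H6) depth=20
  + 198.120.0.0/14 (H2) depth=14
  Q 15.0.18.220: descend 0000111100 ; hops seen [H5,H2] ; pick H2
  Q 15.0.0.11: descend 0000111100 ; hops seen [H5,H2] ; pick H2
  Q 198.120.1.34: descend 11000110011110 ; hops seen [H5,H2] ; pick H2
  + 149.248.70.64/28 (H4) depth=28
  + 149.248.70.64/28 (H2) depth=28
  + 15.62.171.164/30 (H4) depth=30
  + 198.123.160.0/20 (H0) depth=20

== LOOKUPS ==
["H6","H1","H6","H3","H3","H6","H3","H2","H2","H2"]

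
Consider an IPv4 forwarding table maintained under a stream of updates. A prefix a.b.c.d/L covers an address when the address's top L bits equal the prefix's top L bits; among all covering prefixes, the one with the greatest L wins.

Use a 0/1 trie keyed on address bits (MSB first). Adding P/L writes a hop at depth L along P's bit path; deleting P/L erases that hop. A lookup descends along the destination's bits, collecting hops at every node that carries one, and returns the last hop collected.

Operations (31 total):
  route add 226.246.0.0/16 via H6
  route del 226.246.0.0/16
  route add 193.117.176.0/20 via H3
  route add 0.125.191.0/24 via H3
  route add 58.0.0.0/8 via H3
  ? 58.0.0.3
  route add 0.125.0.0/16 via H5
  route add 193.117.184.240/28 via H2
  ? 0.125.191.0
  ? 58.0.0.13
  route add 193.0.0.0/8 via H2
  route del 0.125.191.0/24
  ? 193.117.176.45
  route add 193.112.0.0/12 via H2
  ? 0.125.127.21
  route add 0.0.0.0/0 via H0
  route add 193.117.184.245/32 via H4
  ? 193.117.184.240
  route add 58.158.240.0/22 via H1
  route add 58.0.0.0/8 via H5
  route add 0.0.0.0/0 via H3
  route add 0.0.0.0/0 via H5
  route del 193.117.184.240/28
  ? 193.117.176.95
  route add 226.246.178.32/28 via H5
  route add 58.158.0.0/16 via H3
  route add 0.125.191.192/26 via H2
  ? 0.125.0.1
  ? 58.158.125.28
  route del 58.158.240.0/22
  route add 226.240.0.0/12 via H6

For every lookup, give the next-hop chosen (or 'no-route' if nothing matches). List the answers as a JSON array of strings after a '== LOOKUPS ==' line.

Trace:
  + 226.246.0.0/16 (H6) depth=16
  del 226.246.0.0/16 (clear depth 16)
  + 193.117.176.0/20 (H3) depth=20
  + 0.125.191.0/24 (H3) depth=24
  + 58.0.0.0/8 (H3) depth=8
  Q 58.0.0.3: descend 00111010 ; hops seen [H3] ; pick H3
  + 0.125.0.0/16 (H5) depth=16
  + 193.117.184.240/28 (H2) depth=28
  Q 0.125.191.0: descend 000000000111110110111111 ; hops seen [H5,H3] ; pick H3
  Q 58.0.0.13: descend 00111010 ; hops seen [H3] ; pick H3
  + 193.0.0.0/8 (H2) depth=8
  del 0.125.191.0/24 (clear depth 24)
  Q 193.117.176.45: descend 11000001011101011011 ; hops seen [H2,H3] ; pick H3
  + 193.112.0.0/12 (H2) depth=12
  Q 0.125.127.21: descend 0000000001111101 ; hops seen [H5] ; pick H5
  + 0.0.0.0/0 (H0) depth=0
  + 193.117.184.245/32 (H4) depth=32
  Q 193.117.184.240: descend 11000001011101011011100011110 ; hops seen [H0,H2,H2,H3,H2] ; pick H2
  + 58.158.240.0/22 (H1) depth=22
  + 58.0.0.0/8 (H5) depth=8
  + 0.0.0.0/0 (H3) depth=0
  + 0.0.0.0/0 (H5) depth=0
  del 193.117.184.240/28 (clear depth 28)
  Q 193.117.176.95: descend 11000001011101011011 ; hops seen [H5,H2,H2,H3] ; pick H3
  + 226.246.178.32/28 (H5) depth=28
  + 58.158.0.0/16 (H3) depth=16
  + 0.125.191.192/26 (H2) depth=26
  Q 0.125.0.1: descend 0000000001111101 ; hops seen [H5,H5] ; pick H5
  Q 58.158.125.28: descend 0011101010011110 ; hops seen [H5,H5,H3] ; pick H3
  del 58.158.240.0/22 (clear depth 22)
  + 226.240.0.0/12 (H6) depth=12

== LOOKUPS ==
["H3","H3","H3","H3","H5","H2","H3","H5","H3"]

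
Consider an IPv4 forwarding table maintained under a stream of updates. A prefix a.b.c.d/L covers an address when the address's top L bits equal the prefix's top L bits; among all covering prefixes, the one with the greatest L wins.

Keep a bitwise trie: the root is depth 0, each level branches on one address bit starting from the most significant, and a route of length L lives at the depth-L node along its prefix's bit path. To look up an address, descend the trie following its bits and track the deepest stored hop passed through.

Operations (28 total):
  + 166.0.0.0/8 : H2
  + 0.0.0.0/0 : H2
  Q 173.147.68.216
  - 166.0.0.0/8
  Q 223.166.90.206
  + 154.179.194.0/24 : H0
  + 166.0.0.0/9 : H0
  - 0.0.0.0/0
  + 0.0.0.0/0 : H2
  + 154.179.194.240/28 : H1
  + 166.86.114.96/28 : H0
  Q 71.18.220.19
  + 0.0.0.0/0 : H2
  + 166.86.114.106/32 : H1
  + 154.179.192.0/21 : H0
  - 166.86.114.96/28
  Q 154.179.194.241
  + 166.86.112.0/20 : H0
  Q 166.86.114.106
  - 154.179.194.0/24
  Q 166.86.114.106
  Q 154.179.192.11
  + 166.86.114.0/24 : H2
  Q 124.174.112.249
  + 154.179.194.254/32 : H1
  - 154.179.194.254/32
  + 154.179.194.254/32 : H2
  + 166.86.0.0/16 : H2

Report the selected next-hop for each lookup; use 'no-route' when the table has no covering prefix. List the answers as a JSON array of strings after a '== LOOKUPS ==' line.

Process each operation:
  + 166.0.0.0/8 (H2) depth=8
  + 0.0.0.0/0 (H2) depth=0
  Q 173.147.68.216: descend 1010 ; hops seen [H2] ; pick H2
  del 166.0.0.0/8 (clear depth 8)
  Q 223.166.90.206: descend 1 ; hops seen [H2] ; pick H2
  + 154.179.194.0/24 (H0) depth=24
  + 166.0.0.0/9 (H0) depth=9
  del 0.0.0.0/0 (clear depth 0)
  + 0.0.0.0/0 (H2) depth=0
  + 154.179.194.240/28 (H1) depth=28
  + 166.86.114.96/28 (H0) depth=28
  Q 71.18.220.19: descend ε ; hops seen [H2] ; pick H2
  + 0.0.0.0/0 (H2) depth=0
  + 166.86.114.106/32 (H1) depth=32
  + 154.179.192.0/21 (H0) depth=21
  del 166.86.114.96/28 (clear depth 28)
  Q 154.179.194.241: descend 1001101010110011110000101111 ; hops seen [H2,H0,H0,H1] ; pick H1
  + 166.86.112.0/20 (H0) depth=20
  Q 166.86.114.106: descend 10100110010101100111001001101010 ; hops seen [H2,H0,H0,H1] ; pick H1
  del 154.179.194.0/24 (clear depth 24)
  Q 166.86.114.106: descend 10100110010101100111001001101010 ; hops seen [H2,H0,H0,H1] ; pick H1
  Q 154.179.192.11: descend 1001101010110011110000 ; hops seen [H2,H0] ; pick H0
  + 166.86.114.0/24 (H2) depth=24
  Q 124.174.112.249: descend ε ; hops seen [H2] ; pick H2
  + 154.179.194.254/32 (H1) depth=32
  del 154.179.194.254/32 (clear depth 32)
  + 154.179.194.254/32 (H2) depth=32
  + 166.86.0.0/16 (H2) depth=16

== LOOKUPS ==
["H2","H2","H2","H1","H1","H1","H0","H2"]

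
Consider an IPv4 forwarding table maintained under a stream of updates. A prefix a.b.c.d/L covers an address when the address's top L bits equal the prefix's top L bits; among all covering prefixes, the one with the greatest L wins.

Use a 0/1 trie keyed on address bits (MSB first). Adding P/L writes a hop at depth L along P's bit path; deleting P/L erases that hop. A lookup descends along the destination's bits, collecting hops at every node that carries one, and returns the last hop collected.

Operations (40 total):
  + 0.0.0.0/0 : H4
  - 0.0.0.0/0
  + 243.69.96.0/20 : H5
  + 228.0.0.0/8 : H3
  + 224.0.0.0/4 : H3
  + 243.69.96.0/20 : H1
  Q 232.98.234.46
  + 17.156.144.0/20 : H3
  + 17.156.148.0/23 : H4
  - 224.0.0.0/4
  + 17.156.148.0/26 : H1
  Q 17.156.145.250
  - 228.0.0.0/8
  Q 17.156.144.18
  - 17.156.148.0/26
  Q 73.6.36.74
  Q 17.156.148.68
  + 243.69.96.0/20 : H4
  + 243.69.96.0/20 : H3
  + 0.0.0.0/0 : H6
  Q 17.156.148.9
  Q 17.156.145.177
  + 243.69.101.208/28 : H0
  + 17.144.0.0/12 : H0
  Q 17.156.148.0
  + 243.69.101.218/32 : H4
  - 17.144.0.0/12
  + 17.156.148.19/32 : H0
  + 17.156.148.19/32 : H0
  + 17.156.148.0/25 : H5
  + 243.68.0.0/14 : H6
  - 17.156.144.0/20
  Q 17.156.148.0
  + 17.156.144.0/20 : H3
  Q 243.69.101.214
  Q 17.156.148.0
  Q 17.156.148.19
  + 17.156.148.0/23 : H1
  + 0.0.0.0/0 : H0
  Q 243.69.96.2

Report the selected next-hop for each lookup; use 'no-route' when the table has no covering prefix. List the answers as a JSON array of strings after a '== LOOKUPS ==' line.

Apply in order:
  + 0.0.0.0/0 (H4) depth=0
  - 0.0.0.0/0 clear@0
  + 243.69.96.0/20 (H5) depth=20
  + 228.0.0.0/8 (H3) depth=8
  + 224.0.0.0/4 (H3) depth=4
  + 243.69.96.0/20 (H1) depth=20
  ? 232.98.234.46  path d0:-→d1:-→d2:-→d3:-→d4:H3  best=H3
  + 17.156.144.0/20 (H3) depth=20
  + 17.156.148.0/23 (H4) depth=23
  - 224.0.0.0/4 clear@4
  + 17.156.148.0/26 (H1) depth=26
  ? 17.156.145.250  path d0:-→d1:-→d2:-→d3:-→d4:-→d5:-→d6:-→d7:-→d8:-→d9:-→d10:-→d11:-→d12:-→d13:-→d14:-→d15:-→d16:-→d17:-→d18:-→d19:-→d20:H3→d21:-  best=H3
  - 228.0.0.0/8 clear@8
  ? 17.156.144.18  path d0:-→d1:-→d2:-→d3:-→d4:-→d5:-→d6:-→d7:-→d8:-→d9:-→d10:-→d11:-→d12:-→d13:-→d14:-→d15:-→d16:-→d17:-→d18:-→d19:-→d20:H3→d21:-  best=H3
  - 17.156.148.0/26 clear@26
  ? 73.6.36.74  path d0:-→d1:-  best=no-route
  ? 17.156.148.68  path d0:-→d1:-→d2:-→d3:-→d4:-→d5:-→d6:-→d7:-→d8:-→d9:-→d10:-→d11:-→d12:-→d13:-→d14:-→d15:-→d16:-→d17:-→d18:-→d19:-→d20:H3→d21:-→d22:-→d23:H4→d24:-→d25:-  best=H4
  + 243.69.96.0/20 (H4) depth=20
  + 243.69.96.0/20 (H3) depth=20
  + 0.0.0.0/0 (H6) depth=0
  ? 17.156.148.9  path d0:H6→d1:-→d2:-→d3:-→d4:-→d5:-→d6:-→d7:-→d8:-→d9:-→d10:-→d11:-→d12:-→d13:-→d14:-→d15:-→d16:-→d17:-→d18:-→d19:-→d20:H3→d21:-→d22:-→d23:H4→d24:-→d25:-→d26:-  best=H4
  ? 17.156.145.177  path d0:H6→d1:-→d2:-→d3:-→d4:-→d5:-→d6:-→d7:-→d8:-→d9:-→d10:-→d11:-→d12:-→d13:-→d14:-→d15:-→d16:-→d17:-→d18:-→d19:-→d20:H3→d21:-  best=H3
  + 243.69.101.208/28 (H0) depth=28
  + 17.144.0.0/12 (H0) depth=12
  ? 17.156.148.0  path d0:H6→d1:-→d2:-→d3:-→d4:-→d5:-→d6:-→d7:-→d8:-→d9:-→d10:-→d11:-→d12:H0→d13:-→d14:-→d15:-→d16:-→d17:-→d18:-→d19:-→d20:H3→d21:-→d22:-→d23:H4→d24:-→d25:-→d26:-  best=H4
  + 243.69.101.218/32 (H4) depth=32
  - 17.144.0.0/12 clear@12
  + 17.156.148.19/32 (H0) depth=32
  + 17.156.148.19/32 (H0) depth=32
  + 17.156.148.0/25 (H5) depth=25
  + 243.68.0.0/14 (H6) depth=14
  - 17.156.144.0/20 clear@20
  ? 17.156.148.0  path d0:H6→d1:-→d2:-→d3:-→d4:-→d5:-→d6:-→d7:-→d8:-→d9:-→d10:-→d11:-→d12:-→d13:-→d14:-→d15:-→d16:-→d17:-→d18:-→d19:-→d20:-→d21:-→d22:-→d23:H4→d24:-→d25:H5→d26:-→d27:-  best=H5
  + 17.156.144.0/20 (H3) depth=20
  ? 243.69.101.214  path d0:H6→d1:-→d2:-→d3:-→d4:-→d5:-→d6:-→d7:-→d8:-→d9:-→d10:-→d11:-→d12:-→d13:-→d14:H6→d15:-→d16:-→d17:-→d18:-→d19:-→d20:H3→d21:-→d22:-→d23:-→d24:-→d25:-→d26:-→d27:-→d28:H0  best=H0
  ? 17.156.148.0  path d0:H6→d1:-→d2:-→d3:-→d4:-→d5:-→d6:-→d7:-→d8:-→d9:-→d10:-→d11:-→d12:-→d13:-→d14:-→d15:-→d16:-→d17:-→d18:-→d19:-→d20:H3→d21:-→d22:-→d23:H4→d24:-→d25:H5→d26:-→d27:-  best=H5
  ? 17.156.148.19  path d0:H6→d1:-→d2:-→d3:-→d4:-→d5:-→d6:-→d7:-→d8:-→d9:-→d10:-→d11:-→d12:-→d13:-→d14:-→d15:-→d16:-→d17:-→d18:-→d19:-→d20:H3→d21:-→d22:-→d23:H4→d24:-→d25:H5→d26:-→d27:-→d28:-→d29:-→d30:-→d31:-→d32:H0  best=H0
  + 17.156.148.0/23 (H1) depth=23
  + 0.0.0.0/0 (H0) depth=0
  ? 243.69.96.2  path d0:H0→d1:-→d2:-→d3:-→d4:-→d5:-→d6:-→d7:-→d8:-→d9:-→d10:-→d11:-→d12:-→d13:-→d14:H6→d15:-→d16:-→d17:-→d18:-→d19:-→d20:H3→d21:-  best=H3

== LOOKUPS ==
["H3","H3","H3","no-route","H4","H4","H3","H4","H5","H0","H5","H0","H3"]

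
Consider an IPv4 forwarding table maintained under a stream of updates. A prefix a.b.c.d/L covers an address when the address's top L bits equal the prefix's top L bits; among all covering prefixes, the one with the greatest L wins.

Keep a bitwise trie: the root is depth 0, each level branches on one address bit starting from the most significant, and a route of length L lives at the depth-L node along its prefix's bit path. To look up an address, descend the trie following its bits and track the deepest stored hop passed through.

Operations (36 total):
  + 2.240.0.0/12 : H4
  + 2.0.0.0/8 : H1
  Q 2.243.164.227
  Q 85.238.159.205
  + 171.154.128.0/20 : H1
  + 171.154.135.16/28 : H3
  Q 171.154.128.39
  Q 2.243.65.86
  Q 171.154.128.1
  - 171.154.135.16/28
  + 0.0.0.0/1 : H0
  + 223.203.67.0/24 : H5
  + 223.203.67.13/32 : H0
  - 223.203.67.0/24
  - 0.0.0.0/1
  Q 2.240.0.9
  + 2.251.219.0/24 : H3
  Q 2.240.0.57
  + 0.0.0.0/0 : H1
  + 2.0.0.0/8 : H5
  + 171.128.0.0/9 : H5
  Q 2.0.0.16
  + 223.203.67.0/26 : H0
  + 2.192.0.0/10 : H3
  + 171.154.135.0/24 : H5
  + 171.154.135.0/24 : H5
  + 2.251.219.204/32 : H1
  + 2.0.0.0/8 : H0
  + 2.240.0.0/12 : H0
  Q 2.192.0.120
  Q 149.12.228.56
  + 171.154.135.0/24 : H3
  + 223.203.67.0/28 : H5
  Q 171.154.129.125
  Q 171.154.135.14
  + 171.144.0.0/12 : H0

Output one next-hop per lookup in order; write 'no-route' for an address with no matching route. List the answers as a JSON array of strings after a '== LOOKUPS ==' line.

Apply in order:
  add 2.240.0.0/12 -> H4 at depth 12
  add 2.0.0.0/8 -> H1 at depth 8
  Q 2.243.164.227: descend 000000101111 ; hops seen [H1,H4] ; pick H4
  Q 85.238.159.205: descend 0 ; hops seen [∅] ; pick no-route
  add 171.154.128.0/20 -> H1 at depth 20
  add 171.154.135.16/28 -> H3 at depth 28
  Q 171.154.128.39: descend 101010111001101010000 ; hops seen [H1] ; pick H1
  Q 2.243.65.86: descend 000000101111 ; hops seen [H1,H4] ; pick H4
  Q 171.154.128.1: descend 101010111001101010000 ; hops seen [H1] ; pick H1
  - 171.154.135.16/28 clear@28
  add 0.0.0.0/1 -> H0 at depth 1
  add 223.203.67.0/24 -> H5 at depth 24
  add 223.203.67.13/32 -> H0 at depth 32
  - 223.203.67.0/24 clear@24
  - 0.0.0.0/1 clear@1
  Q 2.240.0.9: descend 000000101111 ; hops seen [H1,H4] ; pick H4
  add 2.251.219.0/24 -> H3 at depth 24
  Q 2.240.0.57: descend 000000101111 ; hops seen [H1,H4] ; pick H4
  add 0.0.0.0/0 -> H1 at depth 0
  add 2.0.0.0/8 -> H5 at depth 8
  add 171.128.0.0/9 -> H5 at depth 9
  Q 2.0.0.16: descend 00000010 ; hops seen [H1,H5] ; pick H5
  add 223.203.67.0/26 -> H0 at depth 26
  add 2.192.0.0/10 -> H3 at depth 10
  add 171.154.135.0/24 -> H5 at depth 24
  add 171.154.135.0/24 -> H5 at depth 24
  add 2.251.219.204/32 -> H1 at depth 32
  add 2.0.0.0/8 -> H0 at depth 8
  add 2.240.0.0/12 -> H0 at depth 12
  Q 2.192.0.120: descend 0000001011 ; hops seen [H1,H0,H3] ; pick H3
  Q 149.12.228.56: descend 10 ; hops seen [H1] ; pick H1
  add 171.154.135.0/24 -> H3 at depth 24
  add 223.203.67.0/28 -> H5 at depth 28
  Q 171.154.129.125: descend 101010111001101010000 ; hops seen [H1,H5,H1] ; pick H1
  Q 171.154.135.14: descend 101010111001101010000111000 ; hops seen [H1,H5,H1,H3] ; pick H3
  add 171.144.0.0/12 -> H0 at depth 12

== LOOKUPS ==
["H4","no-route","H1","H4","H1","H4","H4","H5","H3","H1","H1","H3"]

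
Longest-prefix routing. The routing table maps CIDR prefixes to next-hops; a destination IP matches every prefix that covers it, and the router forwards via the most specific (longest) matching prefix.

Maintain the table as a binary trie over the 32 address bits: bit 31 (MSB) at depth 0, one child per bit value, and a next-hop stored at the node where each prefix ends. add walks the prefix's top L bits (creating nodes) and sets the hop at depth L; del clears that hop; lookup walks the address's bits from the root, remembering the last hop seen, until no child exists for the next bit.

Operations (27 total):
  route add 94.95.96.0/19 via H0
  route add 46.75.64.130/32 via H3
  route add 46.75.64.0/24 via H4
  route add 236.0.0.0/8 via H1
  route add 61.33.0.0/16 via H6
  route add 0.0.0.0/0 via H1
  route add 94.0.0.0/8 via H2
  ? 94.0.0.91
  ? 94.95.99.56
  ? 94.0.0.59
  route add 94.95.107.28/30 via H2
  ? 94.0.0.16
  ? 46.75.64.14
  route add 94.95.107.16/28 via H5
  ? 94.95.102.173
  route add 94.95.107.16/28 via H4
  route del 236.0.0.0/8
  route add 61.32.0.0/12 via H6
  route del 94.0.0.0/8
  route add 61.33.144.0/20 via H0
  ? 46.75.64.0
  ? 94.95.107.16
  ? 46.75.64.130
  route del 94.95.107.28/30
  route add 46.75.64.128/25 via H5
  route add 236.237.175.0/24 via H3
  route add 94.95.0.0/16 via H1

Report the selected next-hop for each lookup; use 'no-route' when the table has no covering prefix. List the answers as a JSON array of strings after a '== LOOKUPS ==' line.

Trace:
  add 94.95.96.0/19 -> H0 at depth 19
  add 46.75.64.130/32 -> H3 at depth 32
  add 46.75.64.0/24 -> H4 at depth 24
  add 236.0.0.0/8 -> H1 at depth 8
  add 61.33.0.0/16 -> H6 at depth 16
  add 0.0.0.0/0 -> H1 at depth 0
  add 94.0.0.0/8 -> H2 at depth 8
  Q 94.0.0.91: descend 010111100 ; hops seen [H1,H2] ; pick H2
  Q 94.95.99.56: descend 0101111001011111011 ; hops seen [H1,H2,H0] ; pick H0
  Q 94.0.0.59: descend 010111100 ; hops seen [H1,H2] ; pick H2
  add 94.95.107.28/30 -> H2 at depth 30
  Q 94.0.0.16: descend 010111100 ; hops seen [H1,H2] ; pick H2
  Q 46.75.64.14: descend 001011100100101101000000 ; hops seen [H1,H4] ; pick H4
  add 94.95.107.16/28 -> H5 at depth 28
  Q 94.95.102.173: descend 01011110010111110110 ; hops seen [H1,H2,H0] ; pick H0
  add 94.95.107.16/28 -> H4 at depth 28
  - 236.0.0.0/8 clear@8
  add 61.32.0.0/12 -> H6 at depth 12
  - 94.0.0.0/8 clear@8
  add 61.33.144.0/20 -> H0 at depth 20
  Q 46.75.64.0: descend 001011100100101101000000 ; hops seen [H1,H4] ; pick H4
  Q 94.95.107.16: descend 0101111001011111011010110001 ; hops seen [H1,H0,H4] ; pick H4
  Q 46.75.64.130: descend 00101110010010110100000010000010 ; hops seen [H1,H4,H3] ; pick H3
  - 94.95.107.28/30 clear@30
  add 46.75.64.128/25 -> H5 at depth 25
  add 236.237.175.0/24 -> H3 at depth 24
  add 94.95.0.0/16 -> H1 at depth 16

== LOOKUPS ==
["H2","H0","H2","H2","H4","H0","H4","H4","H3"]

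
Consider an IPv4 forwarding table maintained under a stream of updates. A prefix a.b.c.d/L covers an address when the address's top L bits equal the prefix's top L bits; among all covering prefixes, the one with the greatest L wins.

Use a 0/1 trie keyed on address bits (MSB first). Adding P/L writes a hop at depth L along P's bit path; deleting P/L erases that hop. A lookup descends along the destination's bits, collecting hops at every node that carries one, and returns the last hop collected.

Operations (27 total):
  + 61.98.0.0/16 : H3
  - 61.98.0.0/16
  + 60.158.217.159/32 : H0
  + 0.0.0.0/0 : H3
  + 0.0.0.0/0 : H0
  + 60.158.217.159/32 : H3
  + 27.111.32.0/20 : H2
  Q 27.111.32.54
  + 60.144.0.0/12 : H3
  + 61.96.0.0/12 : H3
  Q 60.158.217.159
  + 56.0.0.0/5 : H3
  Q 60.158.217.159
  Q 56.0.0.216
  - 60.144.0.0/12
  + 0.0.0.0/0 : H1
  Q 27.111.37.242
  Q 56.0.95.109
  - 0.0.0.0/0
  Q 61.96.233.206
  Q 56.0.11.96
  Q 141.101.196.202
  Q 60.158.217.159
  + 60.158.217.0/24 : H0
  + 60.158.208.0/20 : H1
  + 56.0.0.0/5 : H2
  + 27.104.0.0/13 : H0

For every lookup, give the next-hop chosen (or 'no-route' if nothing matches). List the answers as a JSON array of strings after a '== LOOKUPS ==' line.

Process each operation:
  + 61.98.0.0/16 (H3) depth=16
  del 61.98.0.0/16 (clear depth 16)
  + 60.158.217.159/32 (H0) depth=32
  + 0.0.0.0/0 (H3) depth=0
  + 0.0.0.0/0 (H0) depth=0
  + 60.158.217.159/32 (H3) depth=32
  + 27.111.32.0/20 (H2) depth=20
  Q 27.111.32.54: descend 00011011011011110010 ; hops seen [H0,H2] ; pick H2
  + 60.144.0.0/12 (H3) depth=12
  + 61.96.0.0/12 (H3) depth=12
  Q 60.158.217.159: descend 00111100100111101101100110011111 ; hops seen [H0,H3,H3] ; pick H3
  + 56.0.0.0/5 (H3) depth=5
  Q 60.158.217.159: descend 00111100100111101101100110011111 ; hops seen [H0,H3,H3,H3] ; pick H3
  Q 56.0.0.216: descend 00111 ; hops seen [H0,H3] ; pick H3
  del 60.144.0.0/12 (clear depth 12)
  + 0.0.0.0/0 (H1) depth=0
  Q 27.111.37.242: descend 00011011011011110010 ; hops seen [H1,H2] ; pick H2
  Q 56.0.95.109: descend 00111 ; hops seen [H1,H3] ; pick H3
  del 0.0.0.0/0 (clear depth 0)
  Q 61.96.233.206: descend 00111101011000 ; hops seen [H3,H3] ; pick H3
  Q 56.0.11.96: descend 00111 ; hops seen [H3] ; pick H3
  Q 141.101.196.202: descend ε ; hops seen [∅] ; pick no-route
  Q 60.158.217.159: descend 00111100100111101101100110011111 ; hops seen [H3,H3] ; pick H3
  + 60.158.217.0/24 (H0) depth=24
  + 60.158.208.0/20 (H1) depth=20
  + 56.0.0.0/5 (H2) depth=5
  + 27.104.0.0/13 (H0) depth=13

== LOOKUPS ==
["H2","H3","H3","H3","H2","H3","H3","H3","no-route","H3"]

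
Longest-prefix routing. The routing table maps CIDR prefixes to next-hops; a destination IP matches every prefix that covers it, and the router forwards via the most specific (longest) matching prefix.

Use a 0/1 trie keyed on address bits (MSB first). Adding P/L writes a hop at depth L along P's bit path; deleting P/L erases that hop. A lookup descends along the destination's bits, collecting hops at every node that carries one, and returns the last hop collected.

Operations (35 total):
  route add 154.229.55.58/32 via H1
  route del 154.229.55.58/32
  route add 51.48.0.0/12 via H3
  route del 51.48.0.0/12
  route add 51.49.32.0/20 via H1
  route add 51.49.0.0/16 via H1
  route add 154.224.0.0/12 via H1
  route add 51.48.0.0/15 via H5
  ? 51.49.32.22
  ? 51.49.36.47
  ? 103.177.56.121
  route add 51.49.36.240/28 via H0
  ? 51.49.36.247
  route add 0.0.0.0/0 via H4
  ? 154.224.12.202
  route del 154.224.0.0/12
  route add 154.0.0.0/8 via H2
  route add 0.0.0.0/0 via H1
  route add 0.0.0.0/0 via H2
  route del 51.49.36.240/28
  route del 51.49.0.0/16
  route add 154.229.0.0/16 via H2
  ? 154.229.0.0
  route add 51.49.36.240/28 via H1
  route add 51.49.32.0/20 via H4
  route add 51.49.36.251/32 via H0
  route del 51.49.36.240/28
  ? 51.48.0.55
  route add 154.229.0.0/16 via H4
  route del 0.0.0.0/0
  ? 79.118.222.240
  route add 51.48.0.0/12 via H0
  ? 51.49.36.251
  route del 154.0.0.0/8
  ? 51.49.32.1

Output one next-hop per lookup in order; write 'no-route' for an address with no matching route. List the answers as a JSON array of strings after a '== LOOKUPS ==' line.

Process each operation:
  add 154.229.55.58/32 -> H1 at depth 32
  - 154.229.55.58/32 clear@32
  add 51.48.0.0/12 -> H3 at depth 12
  - 51.48.0.0/12 clear@12
  add 51.49.32.0/20 -> H1 at depth 20
  add 51.49.0.0/16 -> H1 at depth 16
  add 154.224.0.0/12 -> H1 at depth 12
  add 51.48.0.0/15 -> H5 at depth 15
  lookup 51.49.32.22: bits 00110011001100010010 walk d0:-→d1:-→d2:-→d3:-→d4:-→d5:-→d6:-→d7:-→d8:-→d9:-→d10:-→d11:-→d12:-→d13:-→d14:-→d15:H5→d16:H1→d17:-→d18:-→d19:-→d20:H1 -> H1
  lookup 51.49.36.47: bits 00110011001100010010 walk d0:-→d1:-→d2:-→d3:-→d4:-→d5:-→d6:-→d7:-→d8:-→d9:-→d10:-→d11:-→d12:-→d13:-→d14:-→d15:H5→d16:H1→d17:-→d18:-→d19:-→d20:H1 -> H1
  lookup 103.177.56.121: bits 0 walk d0:-→d1:- -> no-route
  add 51.49.36.240/28 -> H0 at depth 28
  lookup 51.49.36.247: bits 0011001100110001001001001111 walk d0:-→d1:-→d2:-→d3:-→d4:-→d5:-→d6:-→d7:-→d8:-→d9:-→d10:-→d11:-→d12:-→d13:-→d14:-→d15:H5→d16:H1→d17:-→d18:-→d19:-→d20:H1→d21:-→d22:-→d23:-→d24:-→d25:-→d26:-→d27:-→d28:H0 -> H0
  add 0.0.0.0/0 -> H4 at depth 0
  lookup 154.224.12.202: bits 1001101011100 walk d0:H4→d1:-→d2:-→d3:-→d4:-→d5:-→d6:-→d7:-→d8:-→d9:-→d10:-→d11:-→d12:H1→d13:- -> H1
  - 154.224.0.0/12 clear@12
  add 154.0.0.0/8 -> H2 at depth 8
  add 0.0.0.0/0 -> H1 at depth 0
  add 0.0.0.0/0 -> H2 at depth 0
  - 51.49.36.240/28 clear@28
  - 51.49.0.0/16 clear@16
  add 154.229.0.0/16 -> H2 at depth 16
  lookup 154.229.0.0: bits 100110101110010100 walk d0:H2→d1:-→d2:-→d3:-→d4:-→d5:-→d6:-→d7:-→d8:H2→d9:-→d10:-→d11:-→d12:-→d13:-→d14:-→d15:-→d16:H2→d17:-→d18:- -> H2
  add 51.49.36.240/28 -> H1 at depth 28
  add 51.49.32.0/20 -> H4 at depth 20
  add 51.49.36.251/32 -> H0 at depth 32
  - 51.49.36.240/28 clear@28
  lookup 51.48.0.55: bits 001100110011000 walk d0:H2→d1:-→d2:-→d3:-→d4:-→d5:-→d6:-→d7:-→d8:-→d9:-→d10:-→d11:-→d12:-→d13:-→d14:-→d15:H5 -> H5
  add 154.229.0.0/16 -> H4 at depth 16
  - 0.0.0.0/0 clear@0
  lookup 79.118.222.240: bits 0 walk d0:-→d1:- -> no-route
  add 51.48.0.0/12 -> H0 at depth 12
  lookup 51.49.36.251: bits 00110011001100010010010011111011 walk d0:-→d1:-→d2:-→d3:-→d4:-→d5:-→d6:-→d7:-→d8:-→d9:-→d10:-→d11:-→d12:H0→d13:-→d14:-→d15:H5→d16:-→d17:-→d18:-→d19:-→d20:H4→d21:-→d22:-→d23:-→d24:-→d25:-→d26:-→d27:-→d28:-→d29:-→d30:-→d31:-→d32:H0 -> H0
  - 154.0.0.0/8 clear@8
  lookup 51.49.32.1: bits 001100110011000100100 walk d0:-→d1:-→d2:-→d3:-→d4:-→d5:-→d6:-→d7:-→d8:-→d9:-→d10:-→d11:-→d12:H0→d13:-→d14:-→d15:H5→d16:-→d17:-→d18:-→d19:-→d20:H4→d21:- -> H4

== LOOKUPS ==
["H1","H1","no-route","H0","H1","H2","H5","no-route","H0","H4"]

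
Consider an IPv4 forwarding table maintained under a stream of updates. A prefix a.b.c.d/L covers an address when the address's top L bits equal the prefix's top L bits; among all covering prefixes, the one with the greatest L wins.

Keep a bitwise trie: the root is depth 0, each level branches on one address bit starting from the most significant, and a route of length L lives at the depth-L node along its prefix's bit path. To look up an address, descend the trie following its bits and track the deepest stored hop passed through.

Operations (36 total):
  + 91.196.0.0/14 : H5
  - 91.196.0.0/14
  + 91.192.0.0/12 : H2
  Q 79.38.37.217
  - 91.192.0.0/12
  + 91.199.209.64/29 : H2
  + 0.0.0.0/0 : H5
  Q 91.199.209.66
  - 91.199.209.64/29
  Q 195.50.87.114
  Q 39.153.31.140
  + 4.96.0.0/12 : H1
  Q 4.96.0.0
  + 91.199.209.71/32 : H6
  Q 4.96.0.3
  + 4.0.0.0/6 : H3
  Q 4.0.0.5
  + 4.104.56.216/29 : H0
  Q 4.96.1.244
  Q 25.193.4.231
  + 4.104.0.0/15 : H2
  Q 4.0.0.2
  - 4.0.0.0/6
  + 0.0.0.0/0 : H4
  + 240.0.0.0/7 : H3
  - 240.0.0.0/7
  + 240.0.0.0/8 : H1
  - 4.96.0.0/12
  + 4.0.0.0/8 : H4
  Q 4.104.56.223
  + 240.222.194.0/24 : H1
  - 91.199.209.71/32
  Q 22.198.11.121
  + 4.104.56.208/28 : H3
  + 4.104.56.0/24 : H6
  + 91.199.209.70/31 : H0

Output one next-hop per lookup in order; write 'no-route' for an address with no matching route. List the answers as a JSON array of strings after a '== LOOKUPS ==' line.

Apply in order:
  add 91.196.0.0/14 -> H5 at depth 14
  del 91.196.0.0/14 (clear depth 14)
  add 91.192.0.0/12 -> H2 at depth 12
  ? 79.38.37.217  path d0:-→d1:-→d2:-→d3:-  best=no-route
  del 91.192.0.0/12 (clear depth 12)
  add 91.199.209.64/29 -> H2 at depth 29
  add 0.0.0.0/0 -> H5 at depth 0
  ? 91.199.209.66  path d0:H5→d1:-→d2:-→d3:-→d4:-→d5:-→d6:-→d7:-→d8:-→d9:-→d10:-→d11:-→d12:-→d13:-→d14:-→d15:-→d16:-→d17:-→d18:-→d19:-→d20:-→d21:-→d22:-→d23:-→d24:-→d25:-→d26:-→d27:-→d28:-→d29:H2  best=H2
  del 91.199.209.64/29 (clear depth 29)
  ? 195.50.87.114  path d0:H5  best=H5
  ? 39.153.31.140  path d0:H5→d1:-  best=H5
  add 4.96.0.0/12 -> H1 at depth 12
  ? 4.96.0.0  path d0:H5→d1:-→d2:-→d3:-→d4:-→d5:-→d6:-→d7:-→d8:-→d9:-→d10:-→d11:-→d12:H1  best=H1
  add 91.199.209.71/32 -> H6 at depth 32
  ? 4.96.0.3  path d0:H5→d1:-→d2:-→d3:-→d4:-→d5:-→d6:-→d7:-→d8:-→d9:-→d10:-→d11:-→d12:H1  best=H1
  add 4.0.0.0/6 -> H3 at depth 6
  ? 4.0.0.5  path d0:H5→d1:-→d2:-→d3:-→d4:-→d5:-→d6:H3→d7:-→d8:-→d9:-  best=H3
  add 4.104.56.216/29 -> H0 at depth 29
  ? 4.96.1.244  path d0:H5→d1:-→d2:-→d3:-→d4:-→d5:-→d6:H3→d7:-→d8:-→d9:-→d10:-→d11:-→d12:H1  best=H1
  ? 25.193.4.231  path d0:H5→d1:-→d2:-→d3:-  best=H5
  add 4.104.0.0/15 -> H2 at depth 15
  ? 4.0.0.2  path d0:H5→d1:-→d2:-→d3:-→d4:-→d5:-→d6:H3→d7:-→d8:-→d9:-  best=H3
  del 4.0.0.0/6 (clear depth 6)
  add 0.0.0.0/0 -> H4 at depth 0
  add 240.0.0.0/7 -> H3 at depth 7
  del 240.0.0.0/7 (clear depth 7)
  add 240.0.0.0/8 -> H1 at depth 8
  del 4.96.0.0/12 (clear depth 12)
  add 4.0.0.0/8 -> H4 at depth 8
  ? 4.104.56.223  path d0:H4→d1:-→d2:-→d3:-→d4:-→d5:-→d6:-→d7:-→d8:H4→d9:-→d10:-→d11:-→d12:-→d13:-→d14:-→d15:H2→d16:-→d17:-→d18:-→d19:-→d20:-→d21:-→d22:-→d23:-→d24:-→d25:-→d26:-→d27:-→d28:-→d29:H0  best=H0
  add 240.222.194.0/24 -> H1 at depth 24
  del 91.199.209.71/32 (clear depth 32)
  ? 22.198.11.121  path d0:H4→d1:-→d2:-→d3:-  best=H4
  add 4.104.56.208/28 -> H3 at depth 28
  add 4.104.56.0/24 -> H6 at depth 24
  add 91.199.209.70/31 -> H0 at depth 31

== LOOKUPS ==
["no-route","H2","H5","H5","H1","H1","H3","H1","H5","H3","H0","H4"]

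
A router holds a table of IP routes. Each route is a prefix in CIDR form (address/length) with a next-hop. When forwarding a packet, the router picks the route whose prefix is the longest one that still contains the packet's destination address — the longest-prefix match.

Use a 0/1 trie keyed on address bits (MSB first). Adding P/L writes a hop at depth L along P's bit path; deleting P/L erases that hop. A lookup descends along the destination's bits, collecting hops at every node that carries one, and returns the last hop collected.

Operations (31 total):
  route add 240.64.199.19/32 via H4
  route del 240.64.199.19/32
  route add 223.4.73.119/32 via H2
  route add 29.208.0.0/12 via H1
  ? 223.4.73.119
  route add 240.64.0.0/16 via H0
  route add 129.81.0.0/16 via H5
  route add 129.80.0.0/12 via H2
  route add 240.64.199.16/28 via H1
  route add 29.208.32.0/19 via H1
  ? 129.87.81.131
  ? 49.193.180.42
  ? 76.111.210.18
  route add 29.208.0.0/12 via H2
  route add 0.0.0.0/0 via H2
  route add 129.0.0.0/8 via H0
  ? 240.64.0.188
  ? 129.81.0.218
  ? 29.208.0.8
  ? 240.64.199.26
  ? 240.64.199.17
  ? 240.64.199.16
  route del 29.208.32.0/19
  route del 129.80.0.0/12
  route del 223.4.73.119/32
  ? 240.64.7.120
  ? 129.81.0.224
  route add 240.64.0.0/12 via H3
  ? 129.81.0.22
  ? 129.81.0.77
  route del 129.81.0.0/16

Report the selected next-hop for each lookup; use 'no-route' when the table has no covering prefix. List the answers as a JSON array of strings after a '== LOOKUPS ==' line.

Trace:
  add 240.64.199.19/32 -> H4 at depth 32
  del 240.64.199.19/32 (clear depth 32)
  add 223.4.73.119/32 -> H2 at depth 32
  add 29.208.0.0/12 -> H1 at depth 12
  lookup 223.4.73.119: bits 11011111000001000100100101110111 walk d0:-→d1:-→d2:-→d3:-→d4:-→d5:-→d6:-→d7:-→d8:-→d9:-→d10:-→d11:-→d12:-→d13:-→d14:-→d15:-→d16:-→d17:-→d18:-→d19:-→d20:-→d21:-→d22:-→d23:-→d24:-→d25:-→d26:-→d27:-→d28:-→d29:-→d30:-→d31:-→d32:H2 -> H2
  add 240.64.0.0/16 -> H0 at depth 16
  add 129.81.0.0/16 -> H5 at depth 16
  add 129.80.0.0/12 -> H2 at depth 12
  add 240.64.199.16/28 -> H1 at depth 28
  add 29.208.32.0/19 -> H1 at depth 19
  lookup 129.87.81.131: bits 1000000101010 walk d0:-→d1:-→d2:-→d3:-→d4:-→d5:-→d6:-→d7:-→d8:-→d9:-→d10:-→d11:-→d12:H2→d13:- -> H2
  lookup 49.193.180.42: bits 00 walk d0:-→d1:-→d2:- -> no-route
  lookup 76.111.210.18: bits 0 walk d0:-→d1:- -> no-route
  add 29.208.0.0/12 -> H2 at depth 12
  add 0.0.0.0/0 -> H2 at depth 0
  add 129.0.0.0/8 -> H0 at depth 8
  lookup 240.64.0.188: bits 1111000001000000 walk d0:H2→d1:-→d2:-→d3:-→d4:-→d5:-→d6:-→d7:-→d8:-→d9:-→d10:-→d11:-→d12:-→d13:-→d14:-→d15:-→d16:H0 -> H0
  lookup 129.81.0.218: bits 1000000101010001 walk d0:H2→d1:-→d2:-→d3:-→d4:-→d5:-→d6:-→d7:-→d8:H0→d9:-→d10:-→d11:-→d12:H2→d13:-→d14:-→d15:-→d16:H5 -> H5
  lookup 29.208.0.8: bits 000111011101000000 walk d0:H2→d1:-→d2:-→d3:-→d4:-→d5:-→d6:-→d7:-→d8:-→d9:-→d10:-→d11:-→d12:H2→d13:-→d14:-→d15:-→d16:-→d17:-→d18:- -> H2
  lookup 240.64.199.26: bits 1111000001000000110001110001 walk d0:H2→d1:-→d2:-→d3:-→d4:-→d5:-→d6:-→d7:-→d8:-→d9:-→d10:-→d11:-→d12:-→d13:-→d14:-→d15:-→d16:H0→d17:-→d18:-→d19:-→d20:-→d21:-→d22:-→d23:-→d24:-→d25:-→d26:-→d27:-→d28:H1 -> H1
  lookup 240.64.199.17: bits 111100000100000011000111000100 walk d0:H2→d1:-→d2:-→d3:-→d4:-→d5:-→d6:-→d7:-→d8:-→d9:-→d10:-→d11:-→d12:-→d13:-→d14:-→d15:-→d16:H0→d17:-→d18:-→d19:-→d20:-→d21:-→d22:-→d23:-→d24:-→d25:-→d26:-→d27:-→d28:H1→d29:-→d30:- -> H1
  lookup 240.64.199.16: bits 111100000100000011000111000100 walk d0:H2→d1:-→d2:-→d3:-→d4:-→d5:-→d6:-→d7:-→d8:-→d9:-→d10:-→d11:-→d12:-→d13:-→d14:-→d15:-→d16:H0→d17:-→d18:-→d19:-→d20:-→d21:-→d22:-→d23:-→d24:-→d25:-→d26:-→d27:-→d28:H1→d29:-→d30:- -> H1
  del 29.208.32.0/19 (clear depth 19)
  del 129.80.0.0/12 (clear depth 12)
  del 223.4.73.119/32 (clear depth 32)
  lookup 240.64.7.120: bits 1111000001000000 walk d0:H2→d1:-→d2:-→d3:-→d4:-→d5:-→d6:-→d7:-→d8:-→d9:-→d10:-→d11:-→d12:-→d13:-→d14:-→d15:-→d16:H0 -> H0
  lookup 129.81.0.224: bits 1000000101010001 walk d0:H2→d1:-→d2:-→d3:-→d4:-→d5:-→d6:-→d7:-→d8:H0→d9:-→d10:-→d11:-→d12:-→d13:-→d14:-→d15:-→d16:H5 -> H5
  add 240.64.0.0/12 -> H3 at depth 12
  lookup 129.81.0.22: bits 1000000101010001 walk d0:H2→d1:-→d2:-→d3:-→d4:-→d5:-→d6:-→d7:-→d8:H0→d9:-→d10:-→d11:-→d12:-→d13:-→d14:-→d15:-→d16:H5 -> H5
  lookup 129.81.0.77: bits 1000000101010001 walk d0:H2→d1:-→d2:-→d3:-→d4:-→d5:-→d6:-→d7:-→d8:H0→d9:-→d10:-→d11:-→d12:-→d13:-→d14:-→d15:-→d16:H5 -> H5
  del 129.81.0.0/16 (clear depth 16)

== LOOKUPS ==
["H2","H2","no-route","no-route","H0","H5","H2","H1","H1","H1","H0","H5","H5","H5"]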